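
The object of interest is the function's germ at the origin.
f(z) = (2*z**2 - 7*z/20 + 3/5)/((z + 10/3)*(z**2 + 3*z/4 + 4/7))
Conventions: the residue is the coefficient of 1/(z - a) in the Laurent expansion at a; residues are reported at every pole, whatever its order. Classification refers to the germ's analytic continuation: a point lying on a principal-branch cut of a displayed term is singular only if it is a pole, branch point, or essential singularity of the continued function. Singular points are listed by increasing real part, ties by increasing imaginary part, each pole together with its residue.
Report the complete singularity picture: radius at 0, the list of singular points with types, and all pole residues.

Radius of convergence at 0: (2/7)*sqrt(7).
At -10/3: a pole of order 1; residue 15113/5785.
At (-3/8) - ((1/56)*sqrt(1351))*i: a pole of order 1; residue (-3543/11570) - ((1767/2233010)*sqrt(1351))*i.
At (-3/8) + ((1/56)*sqrt(1351))*i: a pole of order 1; residue (-3543/11570) + ((1767/2233010)*sqrt(1351))*i.

Denominator factor (z + 10/3): pole of order 1 at -10/3, modulus 10/3.
Denominator factor (z**2 + 3*z/4 + 4/7): discriminant -193/112, complex-conjugate roots (-3/8) + ((1/56)*sqrt(1351))*i and (-3/8) - ((1/56)*sqrt(1351))*i; poles of order 1, moduli (2/7)*sqrt(7) and (2/7)*sqrt(7).
The radius of convergence is the smallest modulus among the singular points: (2/7)*sqrt(7).
At the order-1 pole -10/3 set g(z) = (z - (-10/3))*f(z) = (2*z**2 - 7*z/20 + 3/5)/(z**2 + 3*z/4 + 4/7).
Simple pole: residue = g(a) at a = -10/3, which is 15113/5785.
The factor z**2 + 3*z/4 + 4/7 splits as (z - a)(z - a') with a = (-3/8) - ((1/56)*sqrt(1351))*i, a' = (-3/8) + ((1/56)*sqrt(1351))*i. At the order-1 pole a set g(z) = (z - a)*f(z) = [(2*z**2 - 7*z/20 + 3/5)/(z + 10/3)] / (z - a').
Simple pole: residue = g(a) at a = (-3/8) - ((1/56)*sqrt(1351))*i, which is (-3543/11570) - ((1767/2233010)*sqrt(1351))*i.
The factor z**2 + 3*z/4 + 4/7 splits as (z - a)(z - a') with a = (-3/8) + ((1/56)*sqrt(1351))*i, a' = (-3/8) - ((1/56)*sqrt(1351))*i. At the order-1 pole a set g(z) = (z - a)*f(z) = [(2*z**2 - 7*z/20 + 3/5)/(z + 10/3)] / (z - a').
Simple pole: residue = g(a) at a = (-3/8) + ((1/56)*sqrt(1351))*i, which is (-3543/11570) + ((1767/2233010)*sqrt(1351))*i.
List the singular points by increasing real part (a conjugate pair: the negative imaginary part first).


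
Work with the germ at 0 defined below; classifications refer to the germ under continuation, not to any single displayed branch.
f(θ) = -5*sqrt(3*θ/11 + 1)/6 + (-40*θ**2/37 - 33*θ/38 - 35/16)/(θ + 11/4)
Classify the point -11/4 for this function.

The point is a pole of order 1.

The denominator factor θ + 11/4 vanishes at -11/4 and appears to the power 1; the numerator there equals -89703/11248, nonzero, and no other factor vanishes.
The branch terms are analytic at this point.
Hence a pole whose order is the multiplicity, 1.


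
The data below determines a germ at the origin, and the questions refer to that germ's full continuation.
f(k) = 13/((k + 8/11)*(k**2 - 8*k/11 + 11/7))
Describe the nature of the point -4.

The point is a regular point.

Denominator factors: k + 8/11 = -36/11 at k = -4; k**2 - 8*k/11 + 11/7 = 1577/77 at k = -4 — none vanishes.
So the germ continues analytically to -4.


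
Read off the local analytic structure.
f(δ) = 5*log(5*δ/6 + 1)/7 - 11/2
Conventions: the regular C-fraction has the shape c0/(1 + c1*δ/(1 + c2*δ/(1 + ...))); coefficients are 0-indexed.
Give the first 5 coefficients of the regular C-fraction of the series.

Taylor coefficients (expand at 0): a_0 = -11/2, a_1 = 25/42, a_2 = -125/504, a_3 = 625/4536, a_4 = -3125/36288.
c0 = a_0 = -11/2. Peel one level at a time: if S = 1 + c*δ/S' with S'(0) = 1, then c is the δ-coefficient of S and S' = c*δ/(S - 1).
S_1 = c0/f = 1 + (25/231)*δ + (-2375/71148)*δ^2 + ...; c1 = 25/231.
S_2 = c1*δ/(S_1 - 1) = 1 + (95/308)*δ + (-25/432)*δ^2 + ...; c2 = 95/308.
S_3 = c2*δ/(S_2 - 1) = 1 + (385/2052)*δ + (-90475/2105352)*δ^2 + ...; c3 = 385/2052.
S_4 = c3*δ/(S_3 - 1) = 1 + (235/1026)*δ + ...; c4 = 235/1026.

The regular C-fraction coefficients are [-11/2, 25/231, 95/308, 385/2052, 235/1026].


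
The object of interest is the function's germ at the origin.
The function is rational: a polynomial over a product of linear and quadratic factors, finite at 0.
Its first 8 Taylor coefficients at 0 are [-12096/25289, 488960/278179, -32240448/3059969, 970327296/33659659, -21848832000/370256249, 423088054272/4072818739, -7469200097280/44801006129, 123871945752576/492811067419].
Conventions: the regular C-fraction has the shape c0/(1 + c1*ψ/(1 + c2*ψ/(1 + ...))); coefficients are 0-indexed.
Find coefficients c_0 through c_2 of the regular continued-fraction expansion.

The regular C-fraction coefficients are [-12096/25289, 7640/2079, 36840473/15883560].

Taylor coefficients (read off): a_0 = -12096/25289, a_1 = 488960/278179, a_2 = -32240448/3059969.
c0 = a_0 = -12096/25289. Peel one level at a time: if S = 1 + c*ψ/S' with S'(0) = 1, then c is the ψ-coefficient of S and S' = c*ψ/(S - 1).
S_1 = c0/f = 1 + (7640/2079)*ψ + (-36840473/4322241)*ψ^2 + ...; c1 = 7640/2079.
S_2 = c1*ψ/(S_1 - 1) = 1 + (36840473/15883560)*ψ + ...; c2 = 36840473/15883560.


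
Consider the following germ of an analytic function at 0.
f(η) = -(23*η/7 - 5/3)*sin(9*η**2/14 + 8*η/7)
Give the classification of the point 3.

The point is a regular point.

There is no denominator, hence no pole anywhere.
The factor -sin(9*η**2/14 + 8*η/7) is entire.
So the germ continues analytically to 3.


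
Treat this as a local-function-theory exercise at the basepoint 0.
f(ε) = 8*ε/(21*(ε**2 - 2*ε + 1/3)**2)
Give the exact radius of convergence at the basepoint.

Denominator factor (ε**2 - 2*ε + 1/3)^2: discriminant 8/3, real irrational roots 1 + (1/3)*sqrt(6) and 1 - (1/3)*sqrt(6); poles of order 2, moduli 1 + (1/3)*sqrt(6) and 1 - (1/3)*sqrt(6).
The radius of convergence is the smallest modulus among the singular points: 1 - (1/3)*sqrt(6).

The radius of convergence is 1 - (1/3)*sqrt(6).


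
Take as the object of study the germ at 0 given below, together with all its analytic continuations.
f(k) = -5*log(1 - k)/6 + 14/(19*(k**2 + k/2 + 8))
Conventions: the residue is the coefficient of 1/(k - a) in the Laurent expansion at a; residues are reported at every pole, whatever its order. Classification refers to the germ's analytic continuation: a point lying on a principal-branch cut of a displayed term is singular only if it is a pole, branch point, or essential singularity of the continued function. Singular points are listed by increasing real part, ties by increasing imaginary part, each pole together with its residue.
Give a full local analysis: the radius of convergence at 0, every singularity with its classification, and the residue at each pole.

Radius of convergence at 0: 1.
At (-1/4) - ((1/4)*sqrt(127))*i: a pole of order 1; residue ((28/2413)*sqrt(127))*i.
At (-1/4) + ((1/4)*sqrt(127))*i: a pole of order 1; residue -((28/2413)*sqrt(127))*i.
At 1: a logarithmic branch point.

Denominator factor (k**2 + k/2 + 8): discriminant -127/4, complex-conjugate roots (-1/4) + ((1/4)*sqrt(127))*i and (-1/4) - ((1/4)*sqrt(127))*i; poles of order 1, moduli (2)*sqrt(2) and (2)*sqrt(2).
Branch term (-5/6)*log(1 - k/(1)): its argument vanishes at k = 1, a logarithmic branch point, modulus 1.
The radius of convergence is the smallest modulus among the singular points: 1.
The branch term is analytic at (-1/4) - ((1/4)*sqrt(127))*i and contributes nothing to the residue; only the rational part matters.
The factor k**2 + k/2 + 8 splits as (k - a)(k - a') with a = (-1/4) - ((1/4)*sqrt(127))*i, a' = (-1/4) + ((1/4)*sqrt(127))*i. At the order-1 pole a set g(k) = (k - a)*(rational part) = [14/19] / (k - a').
Simple pole: residue = g(a) at a = (-1/4) - ((1/4)*sqrt(127))*i, which is ((28/2413)*sqrt(127))*i.
The branch term is analytic at (-1/4) + ((1/4)*sqrt(127))*i and contributes nothing to the residue; only the rational part matters.
The factor k**2 + k/2 + 8 splits as (k - a)(k - a') with a = (-1/4) + ((1/4)*sqrt(127))*i, a' = (-1/4) - ((1/4)*sqrt(127))*i. At the order-1 pole a set g(k) = (k - a)*(rational part) = [14/19] / (k - a').
Simple pole: residue = g(a) at a = (-1/4) + ((1/4)*sqrt(127))*i, which is -((28/2413)*sqrt(127))*i.
List the singular points by increasing real part (a conjugate pair: the negative imaginary part first).


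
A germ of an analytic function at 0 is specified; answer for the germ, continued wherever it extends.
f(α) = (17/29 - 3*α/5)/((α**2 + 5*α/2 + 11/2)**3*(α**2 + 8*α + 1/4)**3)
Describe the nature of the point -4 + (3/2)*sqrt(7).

The denominator factor α**2 + 8*α + 1/4 vanishes at -4 + (3/2)*sqrt(7) and appears to the power 3; the numerator there equals 433/145 - (9/10)*sqrt(7), nonzero, and no other factor vanishes.
Hence a pole whose order is the multiplicity, 3.

The point is a pole of order 3.


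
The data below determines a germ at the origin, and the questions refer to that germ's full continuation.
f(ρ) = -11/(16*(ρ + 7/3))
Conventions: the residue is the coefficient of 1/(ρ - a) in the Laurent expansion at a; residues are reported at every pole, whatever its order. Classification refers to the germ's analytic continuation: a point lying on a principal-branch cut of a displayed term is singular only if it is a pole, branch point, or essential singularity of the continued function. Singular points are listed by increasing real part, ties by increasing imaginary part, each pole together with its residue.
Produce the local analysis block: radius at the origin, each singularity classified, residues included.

Radius of convergence at 0: 7/3.
At -7/3: a pole of order 1; residue -11/16.

Denominator factor (ρ + 7/3): pole of order 1 at -7/3, modulus 7/3.
The radius of convergence is the smallest modulus among the singular points: 7/3.
At the order-1 pole -7/3 set g(ρ) = (ρ - (-7/3))*f(ρ) = -11/16.
Simple pole: residue = g(a) at a = -7/3, which is -11/16.


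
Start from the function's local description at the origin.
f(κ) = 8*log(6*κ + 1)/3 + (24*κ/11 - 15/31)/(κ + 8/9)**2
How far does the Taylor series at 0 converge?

The radius of convergence is 1/6.

Denominator factor (κ + 8/9)^2: pole of order 2 at -8/9, modulus 8/9.
Branch term (8/3)*log(1 - κ/(-1/6)): its argument vanishes at κ = -1/6, a logarithmic branch point, modulus 1/6.
The radius of convergence is the smallest modulus among the singular points: 1/6.


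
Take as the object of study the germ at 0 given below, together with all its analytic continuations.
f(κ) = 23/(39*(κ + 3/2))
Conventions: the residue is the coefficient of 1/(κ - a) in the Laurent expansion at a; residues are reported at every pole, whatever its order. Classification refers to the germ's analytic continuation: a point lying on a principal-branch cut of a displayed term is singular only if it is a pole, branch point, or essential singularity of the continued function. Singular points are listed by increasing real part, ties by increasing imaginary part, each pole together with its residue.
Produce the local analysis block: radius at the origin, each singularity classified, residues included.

Denominator factor (κ + 3/2): pole of order 1 at -3/2, modulus 3/2.
The radius of convergence is the smallest modulus among the singular points: 3/2.
At the order-1 pole -3/2 set g(κ) = (κ - (-3/2))*f(κ) = 23/39.
Simple pole: residue = g(a) at a = -3/2, which is 23/39.

Radius of convergence at 0: 3/2.
At -3/2: a pole of order 1; residue 23/39.


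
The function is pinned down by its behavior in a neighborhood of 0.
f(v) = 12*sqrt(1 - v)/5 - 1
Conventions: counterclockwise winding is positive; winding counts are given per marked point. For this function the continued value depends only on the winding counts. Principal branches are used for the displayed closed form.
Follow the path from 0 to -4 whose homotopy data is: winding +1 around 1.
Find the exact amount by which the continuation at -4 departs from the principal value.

The rational part is single-valued and drops out of the difference; each branch term changes only by its own monodromy.
(12/5)*sqrt(1 - v/(1)): winding +1 is odd, the square root flips sign, contributing -2*(12/5)*sqrt(1 - (-4)/(1)) = -2*(12/5)*sqrt(5) = -(24/5)*sqrt(5).
Summing the contributions at v = -4 gives -(24/5)*sqrt(5).

Continued minus principal equals -(24/5)*sqrt(5).


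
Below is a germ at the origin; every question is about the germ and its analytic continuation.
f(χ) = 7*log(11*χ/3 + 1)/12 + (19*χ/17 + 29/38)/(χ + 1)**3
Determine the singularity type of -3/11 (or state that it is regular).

The point is a logarithmic branch point.

The term (7/12)*log(1 - χ/(-3/11)) has argument 1 - -3/11/(-3/11) = 0 at -3/11: a logarithmic (infinitely-sheeted) branch point; the remaining terms are analytic or single-valued there.


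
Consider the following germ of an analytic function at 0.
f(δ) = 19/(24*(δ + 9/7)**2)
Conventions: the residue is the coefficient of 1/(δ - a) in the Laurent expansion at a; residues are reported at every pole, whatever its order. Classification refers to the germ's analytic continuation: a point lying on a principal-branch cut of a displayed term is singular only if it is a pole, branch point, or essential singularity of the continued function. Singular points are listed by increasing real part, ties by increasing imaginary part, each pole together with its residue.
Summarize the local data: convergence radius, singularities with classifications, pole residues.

Radius of convergence at 0: 9/7.
At -9/7: a pole of order 2; residue 0.

Denominator factor (δ + 9/7)^2: pole of order 2 at -9/7, modulus 9/7.
The radius of convergence is the smallest modulus among the singular points: 9/7.
At the order-2 pole -9/7 set g(δ) = (δ - (-9/7))^2*f(δ) = 19/24.
Order-2 pole: residue = g'(a); g'(-9/7) = 0, so the residue is 0.


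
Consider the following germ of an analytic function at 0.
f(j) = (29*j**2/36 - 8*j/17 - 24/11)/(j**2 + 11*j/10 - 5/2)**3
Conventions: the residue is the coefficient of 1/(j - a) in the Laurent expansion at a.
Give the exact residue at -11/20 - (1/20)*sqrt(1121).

The factor j**2 + 11*j/10 - 5/2 splits as (j - a)(j - a') with a = -11/20 - (1/20)*sqrt(1121), a' = -11/20 + (1/20)*sqrt(1121). At the order-3 pole a set g(j) = (j - a)^3*f(j) = [29*j**2/36 - 8*j/17 - 24/11] / (j - a')^3.
Order-3 pole: residue = g''(a)/2; g''(-11/20 - (1/20)*sqrt(1121)) = (258491500/124780681377)*sqrt(1121), so the residue is (129245750/124780681377)*sqrt(1121).

The residue is (129245750/124780681377)*sqrt(1121).


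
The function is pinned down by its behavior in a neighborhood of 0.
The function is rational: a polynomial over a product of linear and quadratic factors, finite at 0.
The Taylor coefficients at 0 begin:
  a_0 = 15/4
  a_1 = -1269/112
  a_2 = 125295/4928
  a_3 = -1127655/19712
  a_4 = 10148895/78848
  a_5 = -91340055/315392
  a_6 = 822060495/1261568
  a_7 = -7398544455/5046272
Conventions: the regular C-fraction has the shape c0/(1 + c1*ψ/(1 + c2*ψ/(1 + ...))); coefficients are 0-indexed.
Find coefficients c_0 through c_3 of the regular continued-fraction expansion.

The regular C-fraction coefficients are [15/4, 423/140, -126611/162855, -10232425/589120983].

Taylor coefficients (read off): a_0 = 15/4, a_1 = -1269/112, a_2 = 125295/4928, a_3 = -1127655/19712.
c0 = a_0 = 15/4. Peel one level at a time: if S = 1 + c*ψ/S' with S'(0) = 1, then c is the ψ-coefficient of S and S' = c*ψ/(S - 1).
S_1 = c0/f = 1 + (423/140)*ψ + (126611/53900)*ψ^2 + ...; c1 = 423/140.
S_2 = c1*ψ/(S_1 - 1) = 1 + (-126611/162855)*ψ + (-292355/21650409)*ψ^2 + ...; c2 = -126611/162855.
S_3 = c2*ψ/(S_2 - 1) = 1 + (-10232425/589120983)*ψ + ...; c3 = -10232425/589120983.


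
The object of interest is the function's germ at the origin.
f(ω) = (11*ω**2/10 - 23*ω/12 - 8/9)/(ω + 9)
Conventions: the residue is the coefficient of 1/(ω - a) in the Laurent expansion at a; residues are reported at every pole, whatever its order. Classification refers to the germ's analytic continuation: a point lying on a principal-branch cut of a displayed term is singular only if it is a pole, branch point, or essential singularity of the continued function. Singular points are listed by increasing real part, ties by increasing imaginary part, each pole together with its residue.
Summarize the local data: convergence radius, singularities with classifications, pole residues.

Radius of convergence at 0: 9.
At -9: a pole of order 1; residue 18983/180.

Denominator factor (ω + 9): pole of order 1 at -9, modulus 9.
The radius of convergence is the smallest modulus among the singular points: 9.
At the order-1 pole -9 set g(ω) = (ω - (-9))*f(ω) = 11*ω**2/10 - 23*ω/12 - 8/9.
Simple pole: residue = g(a) at a = -9, which is 18983/180.


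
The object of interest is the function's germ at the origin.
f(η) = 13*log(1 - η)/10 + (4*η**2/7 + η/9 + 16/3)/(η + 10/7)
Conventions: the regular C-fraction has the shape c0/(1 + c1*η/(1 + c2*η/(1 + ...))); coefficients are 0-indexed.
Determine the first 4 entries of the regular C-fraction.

Taylor coefficients (expand at 0): a_0 = 56/15, a_1 = -863/225, a_2 = 3431/2250, a_3 = -88009/45000.
c0 = a_0 = 56/15. Peel one level at a time: if S = 1 + c*η/S' with S'(0) = 1, then c is the η-coefficient of S and S' = c*η/(S - 1).
S_1 = c0/f = 1 + (863/840)*η + (91313/141120)*η^2 + ...; c1 = 863/840.
S_2 = c1*η/(S_1 - 1) = 1 + (-91313/144984)*η + (-10481649/29790760)*η^2 + ...; c2 = -91313/144984.
S_3 = c2*η/(S_2 - 1) = 1 + (-220114629/394015595)*η + ...; c3 = -220114629/394015595.

The regular C-fraction coefficients are [56/15, 863/840, -91313/144984, -220114629/394015595].


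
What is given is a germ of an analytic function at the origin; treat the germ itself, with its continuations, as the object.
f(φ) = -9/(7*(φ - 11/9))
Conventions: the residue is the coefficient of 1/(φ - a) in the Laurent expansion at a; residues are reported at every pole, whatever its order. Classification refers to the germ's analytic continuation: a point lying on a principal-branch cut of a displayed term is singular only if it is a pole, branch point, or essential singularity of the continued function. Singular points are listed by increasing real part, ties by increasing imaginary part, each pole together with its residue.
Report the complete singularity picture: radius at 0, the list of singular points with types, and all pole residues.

Radius of convergence at 0: 11/9.
At 11/9: a pole of order 1; residue -9/7.

Denominator factor (φ - 11/9): pole of order 1 at 11/9, modulus 11/9.
The radius of convergence is the smallest modulus among the singular points: 11/9.
At the order-1 pole 11/9 set g(φ) = (φ - (11/9))*f(φ) = -9/7.
Simple pole: residue = g(a) at a = 11/9, which is -9/7.


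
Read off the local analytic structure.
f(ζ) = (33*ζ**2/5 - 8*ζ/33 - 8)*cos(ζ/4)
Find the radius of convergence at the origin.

The radius of convergence is infinite.

The factor cos(ζ/4) is entire and contributes no finite singular point.
The polynomial part has no poles.
No finite singular points: the Taylor series at 0 converges everywhere.


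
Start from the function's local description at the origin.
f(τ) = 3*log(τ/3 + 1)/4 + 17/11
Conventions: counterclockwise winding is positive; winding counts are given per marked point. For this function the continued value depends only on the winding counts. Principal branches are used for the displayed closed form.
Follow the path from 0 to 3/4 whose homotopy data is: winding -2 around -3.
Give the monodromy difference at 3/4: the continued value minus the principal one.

The rational part is single-valued and drops out of the difference; each branch term changes only by its own monodromy.
(3/4)*log(1 - τ/(-3)): each positive loop around -3 adds 2*pi*i to the log, so winding -2 contributes (3/4)*(-2)*2*pi*i = -(3)*pi*i.
Summing the contributions at τ = 3/4 gives -(3)*pi*i.

Continued minus principal equals -(3)*pi*i.


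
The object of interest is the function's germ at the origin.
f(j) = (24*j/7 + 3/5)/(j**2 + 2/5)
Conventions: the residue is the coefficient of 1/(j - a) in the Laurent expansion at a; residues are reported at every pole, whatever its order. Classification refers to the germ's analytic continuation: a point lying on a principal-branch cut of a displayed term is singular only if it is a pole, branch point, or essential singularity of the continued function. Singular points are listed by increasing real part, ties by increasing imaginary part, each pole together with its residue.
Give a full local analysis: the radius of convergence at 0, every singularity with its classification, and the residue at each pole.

Radius of convergence at 0: (1/5)*sqrt(10).
At -((1/5)*sqrt(10))*i: a pole of order 1; residue (12/7) + ((3/20)*sqrt(10))*i.
At ((1/5)*sqrt(10))*i: a pole of order 1; residue (12/7) - ((3/20)*sqrt(10))*i.

Denominator factor (j**2 + 2/5): discriminant -8/5, complex-conjugate roots ((1/5)*sqrt(10))*i and -((1/5)*sqrt(10))*i; poles of order 1, moduli (1/5)*sqrt(10) and (1/5)*sqrt(10).
The radius of convergence is the smallest modulus among the singular points: (1/5)*sqrt(10).
The factor j**2 + 2/5 splits as (j - a)(j - a') with a = -((1/5)*sqrt(10))*i, a' = ((1/5)*sqrt(10))*i. At the order-1 pole a set g(j) = (j - a)*f(j) = [24*j/7 + 3/5] / (j - a').
Simple pole: residue = g(a) at a = -((1/5)*sqrt(10))*i, which is (12/7) + ((3/20)*sqrt(10))*i.
The factor j**2 + 2/5 splits as (j - a)(j - a') with a = ((1/5)*sqrt(10))*i, a' = -((1/5)*sqrt(10))*i. At the order-1 pole a set g(j) = (j - a)*f(j) = [24*j/7 + 3/5] / (j - a').
Simple pole: residue = g(a) at a = ((1/5)*sqrt(10))*i, which is (12/7) - ((3/20)*sqrt(10))*i.
List the singular points by increasing real part (a conjugate pair: the negative imaginary part first).


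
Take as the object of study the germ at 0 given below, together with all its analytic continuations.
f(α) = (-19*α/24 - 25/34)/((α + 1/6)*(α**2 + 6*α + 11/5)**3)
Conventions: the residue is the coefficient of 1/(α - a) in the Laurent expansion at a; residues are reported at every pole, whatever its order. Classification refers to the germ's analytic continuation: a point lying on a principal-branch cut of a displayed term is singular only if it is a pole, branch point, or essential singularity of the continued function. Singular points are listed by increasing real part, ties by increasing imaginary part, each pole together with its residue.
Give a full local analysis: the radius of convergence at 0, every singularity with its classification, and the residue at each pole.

Radius of convergence at 0: 1/6.
At -3 - (1/5)*sqrt(170): a pole of order 3; residue 29909250/183495637 - (1167652425/93949766144)*sqrt(170).
At -3 + (1/5)*sqrt(170): a pole of order 3; residue 29909250/183495637 + (1167652425/93949766144)*sqrt(170).
At -1/6: a pole of order 1; residue -59818500/183495637.

Denominator factor (α + 1/6): pole of order 1 at -1/6, modulus 1/6.
Denominator factor (α**2 + 6*α + 11/5)^3: discriminant 136/5, real irrational roots -3 + (1/5)*sqrt(170) and -3 - (1/5)*sqrt(170); poles of order 3, moduli 3 - (1/5)*sqrt(170) and 3 + (1/5)*sqrt(170).
The radius of convergence is the smallest modulus among the singular points: 1/6.
The factor α**2 + 6*α + 11/5 splits as (α - a)(α - a') with a = -3 - (1/5)*sqrt(170), a' = -3 + (1/5)*sqrt(170). At the order-3 pole a set g(α) = (α - a)^3*f(α) = [(-19*α/24 - 25/34)/(α + 1/6)] / (α - a')^3.
Order-3 pole: residue = g''(a)/2; g''(-3 - (1/5)*sqrt(170)) = 59818500/183495637 - (1167652425/46974883072)*sqrt(170), so the residue is 29909250/183495637 - (1167652425/93949766144)*sqrt(170).
The factor α**2 + 6*α + 11/5 splits as (α - a)(α - a') with a = -3 + (1/5)*sqrt(170), a' = -3 - (1/5)*sqrt(170). At the order-3 pole a set g(α) = (α - a)^3*f(α) = [(-19*α/24 - 25/34)/(α + 1/6)] / (α - a')^3.
Order-3 pole: residue = g''(a)/2; g''(-3 + (1/5)*sqrt(170)) = 59818500/183495637 + (1167652425/46974883072)*sqrt(170), so the residue is 29909250/183495637 + (1167652425/93949766144)*sqrt(170).
At the order-1 pole -1/6 set g(α) = (α - (-1/6))*f(α) = (-19*α/24 - 25/34)/(α**2 + 6*α + 11/5)**3.
Simple pole: residue = g(a) at a = -1/6, which is -59818500/183495637.
List the singular points by increasing real part (a conjugate pair: the negative imaginary part first).


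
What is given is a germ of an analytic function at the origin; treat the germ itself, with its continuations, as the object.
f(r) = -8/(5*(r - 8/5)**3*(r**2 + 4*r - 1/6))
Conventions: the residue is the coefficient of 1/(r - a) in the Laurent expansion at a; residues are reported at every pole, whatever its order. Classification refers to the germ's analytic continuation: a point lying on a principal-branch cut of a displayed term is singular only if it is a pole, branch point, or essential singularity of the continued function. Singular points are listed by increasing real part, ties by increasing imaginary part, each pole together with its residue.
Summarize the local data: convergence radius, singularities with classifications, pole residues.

Radius of convergence at 0: -2 + (5/6)*sqrt(6).
At -2 - (5/6)*sqrt(6): a pole of order 1; residue 116226000/2294744759 - (49494240/2294744759)*sqrt(6).
At -2 + (5/6)*sqrt(6): a pole of order 1; residue 116226000/2294744759 + (49494240/2294744759)*sqrt(6).
At 8/5: a pole of order 3; residue -232452000/2294744759.

Denominator factor (r - 8/5)^3: pole of order 3 at 8/5, modulus 8/5.
Denominator factor (r**2 + 4*r - 1/6): discriminant 50/3, real irrational roots -2 + (5/6)*sqrt(6) and -2 - (5/6)*sqrt(6); poles of order 1, moduli -2 + (5/6)*sqrt(6) and 2 + (5/6)*sqrt(6).
The radius of convergence is the smallest modulus among the singular points: -2 + (5/6)*sqrt(6).
The factor r**2 + 4*r - 1/6 splits as (r - a)(r - a') with a = -2 - (5/6)*sqrt(6), a' = -2 + (5/6)*sqrt(6). At the order-1 pole a set g(r) = (r - a)*f(r) = [-8/(5*(r - 8/5)**3)] / (r - a').
Simple pole: residue = g(a) at a = -2 - (5/6)*sqrt(6), which is 116226000/2294744759 - (49494240/2294744759)*sqrt(6).
The factor r**2 + 4*r - 1/6 splits as (r - a)(r - a') with a = -2 + (5/6)*sqrt(6), a' = -2 - (5/6)*sqrt(6). At the order-1 pole a set g(r) = (r - a)*f(r) = [-8/(5*(r - 8/5)**3)] / (r - a').
Simple pole: residue = g(a) at a = -2 + (5/6)*sqrt(6), which is 116226000/2294744759 + (49494240/2294744759)*sqrt(6).
At the order-3 pole 8/5 set g(r) = (r - (8/5))^3*f(r) = -8/(5*(r**2 + 4*r - 1/6)).
Order-3 pole: residue = g''(a)/2; g''(8/5) = -464904000/2294744759, so the residue is -232452000/2294744759.
List the singular points by increasing real part (a conjugate pair: the negative imaginary part first).


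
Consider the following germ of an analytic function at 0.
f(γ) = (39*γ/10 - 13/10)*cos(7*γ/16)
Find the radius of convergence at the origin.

The factor cos(7*γ/16) is entire and contributes no finite singular point.
The polynomial part has no poles.
No finite singular points: the Taylor series at 0 converges everywhere.

The radius of convergence is infinite.


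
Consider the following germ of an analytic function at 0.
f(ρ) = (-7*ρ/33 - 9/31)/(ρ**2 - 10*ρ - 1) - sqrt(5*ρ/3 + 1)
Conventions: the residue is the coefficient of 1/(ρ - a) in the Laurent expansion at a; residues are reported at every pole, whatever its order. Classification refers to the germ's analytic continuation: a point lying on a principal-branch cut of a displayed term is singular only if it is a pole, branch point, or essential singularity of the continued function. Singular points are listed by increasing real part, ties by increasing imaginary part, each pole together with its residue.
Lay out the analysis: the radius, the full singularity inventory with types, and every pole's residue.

Denominator factor (ρ**2 - 10*ρ - 1): discriminant 104, real irrational roots 5 + sqrt(26) and 5 - sqrt(26); poles of order 1, moduli 5 + sqrt(26) and -5 + sqrt(26).
Branch term (-1)*sqrt(1 - ρ/(-3/5)): its argument vanishes at ρ = -3/5, a square-root branch point, modulus 3/5.
The radius of convergence is the smallest modulus among the singular points: -5 + sqrt(26).
The branch term is analytic at 5 - sqrt(26) and contributes nothing to the residue; only the rational part matters.
The factor ρ**2 - 10*ρ - 1 splits as (ρ - a)(ρ - a') with a = 5 - sqrt(26), a' = 5 + sqrt(26). At the order-1 pole a set g(ρ) = (ρ - a)*(rational part) = [-7*ρ/33 - 9/31] / (ρ - a').
Simple pole: residue = g(a) at a = 5 - sqrt(26), which is -7/66 + (691/26598)*sqrt(26).
The branch term is analytic at 5 + sqrt(26) and contributes nothing to the residue; only the rational part matters.
The factor ρ**2 - 10*ρ - 1 splits as (ρ - a)(ρ - a') with a = 5 + sqrt(26), a' = 5 - sqrt(26). At the order-1 pole a set g(ρ) = (ρ - a)*(rational part) = [-7*ρ/33 - 9/31] / (ρ - a').
Simple pole: residue = g(a) at a = 5 + sqrt(26), which is -7/66 - (691/26598)*sqrt(26).
List the singular points by increasing real part (a conjugate pair: the negative imaginary part first).

Radius of convergence at 0: -5 + sqrt(26).
At -3/5: an algebraic (square-root) branch point.
At 5 - sqrt(26): a pole of order 1; residue -7/66 + (691/26598)*sqrt(26).
At 5 + sqrt(26): a pole of order 1; residue -7/66 - (691/26598)*sqrt(26).


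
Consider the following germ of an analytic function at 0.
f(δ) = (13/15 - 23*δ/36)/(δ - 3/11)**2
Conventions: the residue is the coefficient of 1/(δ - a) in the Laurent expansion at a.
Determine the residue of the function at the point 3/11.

The residue is -23/36.

At the order-2 pole 3/11 set g(δ) = (δ - (3/11))^2*f(δ) = 13/15 - 23*δ/36.
Order-2 pole: residue = g'(a); g'(3/11) = -23/36, so the residue is -23/36.


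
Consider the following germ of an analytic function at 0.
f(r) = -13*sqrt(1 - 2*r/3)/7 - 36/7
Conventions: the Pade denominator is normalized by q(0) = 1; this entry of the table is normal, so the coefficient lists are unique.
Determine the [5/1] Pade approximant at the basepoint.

The Pade approximant has numerator coefficients [-7, 173/42, -13/63, -13/756, -13/4536, -13/27216]; denominator coefficients [1, -1/2].

Taylor coefficients needed (expand at 0): a_0 = -7, a_1 = 13/21, a_2 = 13/126, a_3 = 13/378, a_4 = 65/4536, a_5 = 13/1944, a_6 = 13/3888.
Write the denominator as Q(r) = 1 + q1*r. Requiring Q*f - P = O(r^7) with deg P <= 5 kills the coefficients of r^6..r^6 in Q*f:
  r^6: a_6 + q1*a_5 = 0, i.e. 13/3888 + (13/1944)*q1 = 0.
Solving this linear system: q1 = -1/2.
The numerator is Q*f truncated at degree 5: P0 = a_0 = -7; P1 = a_1 + q1*a_0 = 173/42; P2 = a_2 + q1*a_1 = -13/63; P3 = a_3 + q1*a_2 = -13/756; P4 = a_4 + q1*a_3 = -13/4536; P5 = a_5 + q1*a_4 = -13/27216.


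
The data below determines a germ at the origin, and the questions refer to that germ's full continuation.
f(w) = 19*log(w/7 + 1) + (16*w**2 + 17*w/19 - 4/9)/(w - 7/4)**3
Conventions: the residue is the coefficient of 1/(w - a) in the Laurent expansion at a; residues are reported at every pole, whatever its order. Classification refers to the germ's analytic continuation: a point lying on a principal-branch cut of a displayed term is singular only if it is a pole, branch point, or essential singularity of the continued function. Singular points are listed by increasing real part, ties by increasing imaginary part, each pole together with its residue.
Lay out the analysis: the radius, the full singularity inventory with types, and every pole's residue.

Radius of convergence at 0: 7/4.
At -7: a logarithmic branch point.
At 7/4: a pole of order 3; residue 16.

Denominator factor (w - 7/4)^3: pole of order 3 at 7/4, modulus 7/4.
Branch term (19)*log(1 - w/(-7)): its argument vanishes at w = -7, a logarithmic branch point, modulus 7.
The radius of convergence is the smallest modulus among the singular points: 7/4.
The branch term is analytic at 7/4 and contributes nothing to the residue; only the rational part matters.
At the order-3 pole 7/4 set g(w) = (w - (7/4))^3*(rational part) = 16*w**2 + 17*w/19 - 4/9.
Order-3 pole: residue = g''(a)/2; g''(7/4) = 32, so the residue is 16.
List the singular points by increasing real part (a conjugate pair: the negative imaginary part first).


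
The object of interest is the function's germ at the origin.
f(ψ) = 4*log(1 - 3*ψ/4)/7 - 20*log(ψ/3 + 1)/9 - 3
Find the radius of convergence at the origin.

Branch term (-20/9)*log(1 - ψ/(-3)): its argument vanishes at ψ = -3, a logarithmic branch point, modulus 3.
Branch term (4/7)*log(1 - ψ/(4/3)): its argument vanishes at ψ = 4/3, a logarithmic branch point, modulus 4/3.
The radius of convergence is the smallest modulus among the singular points: 4/3.

The radius of convergence is 4/3.


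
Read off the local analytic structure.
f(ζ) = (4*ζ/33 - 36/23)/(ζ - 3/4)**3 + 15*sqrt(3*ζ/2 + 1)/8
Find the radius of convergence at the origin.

The radius of convergence is 2/3.

Denominator factor (ζ - 3/4)^3: pole of order 3 at 3/4, modulus 3/4.
Branch term (15/8)*sqrt(1 - ζ/(-2/3)): its argument vanishes at ζ = -2/3, a square-root branch point, modulus 2/3.
The radius of convergence is the smallest modulus among the singular points: 2/3.


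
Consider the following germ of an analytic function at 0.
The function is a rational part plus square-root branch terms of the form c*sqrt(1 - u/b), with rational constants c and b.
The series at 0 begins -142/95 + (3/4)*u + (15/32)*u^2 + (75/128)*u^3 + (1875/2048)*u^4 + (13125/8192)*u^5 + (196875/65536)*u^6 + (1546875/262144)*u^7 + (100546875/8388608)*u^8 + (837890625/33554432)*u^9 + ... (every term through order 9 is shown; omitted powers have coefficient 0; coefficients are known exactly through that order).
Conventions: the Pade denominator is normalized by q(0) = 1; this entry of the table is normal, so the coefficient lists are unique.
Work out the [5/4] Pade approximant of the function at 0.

Taylor coefficients needed (read off): a_0 = -142/95, a_1 = 3/4, a_2 = 15/32, a_3 = 75/128, a_4 = 1875/2048, a_5 = 13125/8192, a_6 = 196875/65536, a_7 = 1546875/262144, a_8 = 100546875/8388608, a_9 = 837890625/33554432.
Write the denominator as Q(u) = 1 + q1*u + q2*u^2 + q3*u^3 + q4*u^4. Requiring Q*f - P = O(u^10) with deg P <= 5 kills the coefficients of u^6..u^9 in Q*f:
  u^6: a_6 + q1*a_5 + q2*a_4 + q3*a_3 + q4*a_2 = 0, i.e. 196875/65536 + (13125/8192)*q1 + (1875/2048)*q2 + (75/128)*q3 + (15/32)*q4 = 0.
  u^7: a_7 + q1*a_6 + q2*a_5 + q3*a_4 + q4*a_3 = 0, i.e. 1546875/262144 + (196875/65536)*q1 + (13125/8192)*q2 + (1875/2048)*q3 + (75/128)*q4 = 0.
  u^8: a_8 + q1*a_7 + q2*a_6 + q3*a_5 + q4*a_4 = 0, i.e. 100546875/8388608 + (1546875/262144)*q1 + (196875/65536)*q2 + (13125/8192)*q3 + (1875/2048)*q4 = 0.
  u^9: a_9 + q1*a_8 + q2*a_7 + q3*a_6 + q4*a_5 = 0, i.e. 837890625/33554432 + (100546875/8388608)*q1 + (1546875/262144)*q2 + (196875/65536)*q3 + (13125/8192)*q4 = 0.
Solving this linear system: q1 = -5, q2 = 525/64, q3 = -625/128, q4 = 3125/4096.
The numerator is Q*f truncated at degree 5: P0 = a_0 = -142/95; P1 = a_1 + q1*a_0 = 625/76; P2 = a_2 + q1*a_1 + q2*a_0 = -4725/304; P3 = a_3 + q1*a_2 + q2*a_1 + q3*a_0 = 56875/4864; P4 = a_4 + q1*a_3 + q2*a_2 + q3*a_1 + q4*a_0 = -115625/38912; P5 = a_5 + q1*a_4 + q2*a_3 + q3*a_2 + q4*a_1 = 1875/16384.

The Pade approximant has numerator coefficients [-142/95, 625/76, -4725/304, 56875/4864, -115625/38912, 1875/16384]; denominator coefficients [1, -5, 525/64, -625/128, 3125/4096].


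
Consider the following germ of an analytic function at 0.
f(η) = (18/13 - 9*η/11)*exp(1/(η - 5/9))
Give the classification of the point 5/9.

The point is an essential singularity.

The exponent 1/(η - (5/9)) has a pole at 5/9, so exp(1/(η - (5/9))) takes every nonzero value near it: an essential singularity (not a pole of any order).


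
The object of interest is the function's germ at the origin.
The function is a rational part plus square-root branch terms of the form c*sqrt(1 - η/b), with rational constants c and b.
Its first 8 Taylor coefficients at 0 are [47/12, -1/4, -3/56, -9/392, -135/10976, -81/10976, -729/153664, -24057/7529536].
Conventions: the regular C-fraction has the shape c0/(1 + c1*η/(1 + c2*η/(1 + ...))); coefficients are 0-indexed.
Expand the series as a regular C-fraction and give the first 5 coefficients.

The regular C-fraction coefficients are [47/12, 3/47, -183/658, -141/854, -225/854].

Taylor coefficients (read off): a_0 = 47/12, a_1 = -1/4, a_2 = -3/56, a_3 = -9/392, a_4 = -135/10976.
c0 = a_0 = 47/12. Peel one level at a time: if S = 1 + c*η/S' with S'(0) = 1, then c is the η-coefficient of S and S' = c*η/(S - 1).
S_1 = c0/f = 1 + (3/47)*η + (549/30926)*η^2 + ...; c1 = 3/47.
S_2 = c1*η/(S_1 - 1) = 1 + (-183/658)*η + (-9/196)*η^2 + ...; c2 = -183/658.
S_3 = c2*η/(S_2 - 1) = 1 + (-141/854)*η + (-31725/729316)*η^2 + ...; c3 = -141/854.
S_4 = c3*η/(S_3 - 1) = 1 + (-225/854)*η + ...; c4 = -225/854.


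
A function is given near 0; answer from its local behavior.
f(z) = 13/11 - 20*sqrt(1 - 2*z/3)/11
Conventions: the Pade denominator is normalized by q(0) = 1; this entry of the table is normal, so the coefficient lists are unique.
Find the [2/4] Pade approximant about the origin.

The Pade approximant has numerator coefficients [-7/11, 109947/108097, -211547/648582]; denominator coefficients [1, -19043/29481, 9923/176886, 1010/265329, 635/1591974].

Taylor coefficients needed (expand at 0): a_0 = -7/11, a_1 = 20/33, a_2 = 10/99, a_3 = 10/297, a_4 = 25/1782, a_5 = 35/5346, a_6 = 35/10692.
Write the denominator as Q(z) = 1 + q1*z + q2*z^2 + q3*z^3 + q4*z^4. Requiring Q*f - P = O(z^7) with deg P <= 2 kills the coefficients of z^3..z^6 in Q*f:
  z^3: a_3 + q1*a_2 + q2*a_1 + q3*a_0 = 0, i.e. 10/297 + (10/99)*q1 + (20/33)*q2 + (-7/11)*q3 = 0.
  z^4: a_4 + q1*a_3 + q2*a_2 + q3*a_1 + q4*a_0 = 0, i.e. 25/1782 + (10/297)*q1 + (10/99)*q2 + (20/33)*q3 + (-7/11)*q4 = 0.
  z^5: a_5 + q1*a_4 + q2*a_3 + q3*a_2 + q4*a_1 = 0, i.e. 35/5346 + (25/1782)*q1 + (10/297)*q2 + (10/99)*q3 + (20/33)*q4 = 0.
  z^6: a_6 + q1*a_5 + q2*a_4 + q3*a_3 + q4*a_2 = 0, i.e. 35/10692 + (35/5346)*q1 + (25/1782)*q2 + (10/297)*q3 + (10/99)*q4 = 0.
Solving this linear system: q1 = -19043/29481, q2 = 9923/176886, q3 = 1010/265329, q4 = 635/1591974.
The numerator is Q*f truncated at degree 2: P0 = a_0 = -7/11; P1 = a_1 + q1*a_0 = 109947/108097; P2 = a_2 + q1*a_1 + q2*a_0 = -211547/648582.


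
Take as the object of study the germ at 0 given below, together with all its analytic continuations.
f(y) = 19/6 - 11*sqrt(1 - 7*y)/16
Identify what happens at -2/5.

There is no denominator, hence no pole anywhere.
Branch term sqrt(1 - y/(1/7)): argument at -2/5 is 19/5, nonzero, so -2/5 is not its branch point (a point on a principal cut is still regular for the continued germ).
So the germ continues analytically to -2/5.

The point is a regular point.


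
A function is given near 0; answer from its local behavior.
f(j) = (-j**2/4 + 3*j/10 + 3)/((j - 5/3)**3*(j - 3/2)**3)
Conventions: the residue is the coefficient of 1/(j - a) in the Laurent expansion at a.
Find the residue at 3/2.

The residue is -664578/5.

At the order-3 pole 3/2 set g(j) = (j - (3/2))^3*f(j) = (-j**2/4 + 3*j/10 + 3)/(j - 5/3)**3.
Order-3 pole: residue = g''(a)/2; g''(3/2) = -1329156/5, so the residue is -664578/5.


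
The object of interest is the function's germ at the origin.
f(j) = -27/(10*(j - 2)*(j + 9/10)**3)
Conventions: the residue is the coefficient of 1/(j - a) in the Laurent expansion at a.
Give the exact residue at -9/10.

The residue is 2700/24389.

At the order-3 pole -9/10 set g(j) = (j - (-9/10))^3*f(j) = -27/(10*(j - 2)).
Order-3 pole: residue = g''(a)/2; g''(-9/10) = 5400/24389, so the residue is 2700/24389.


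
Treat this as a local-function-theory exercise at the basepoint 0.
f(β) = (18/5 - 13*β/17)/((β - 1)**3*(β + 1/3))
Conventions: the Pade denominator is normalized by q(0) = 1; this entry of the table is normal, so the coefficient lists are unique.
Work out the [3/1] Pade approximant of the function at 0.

The Pade approximant has numerator coefficients [-54/5, -1813227/40205, -2200529/40205, -1481130/8041]; denominator coefficients [1, 6227/1419].

Taylor coefficients needed (expand at 0): a_0 = -54/5, a_1 = 39/17, a_2 = -324/5, a_3 = 8514/85, a_4 = -37362/85.
Write the denominator as Q(β) = 1 + q1*β. Requiring Q*f - P = O(β^5) with deg P <= 3 kills the coefficients of β^4..β^4 in Q*f:
  β^4: a_4 + q1*a_3 = 0, i.e. -37362/85 + (8514/85)*q1 = 0.
Solving this linear system: q1 = 6227/1419.
The numerator is Q*f truncated at degree 3: P0 = a_0 = -54/5; P1 = a_1 + q1*a_0 = -1813227/40205; P2 = a_2 + q1*a_1 = -2200529/40205; P3 = a_3 + q1*a_2 = -1481130/8041.
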